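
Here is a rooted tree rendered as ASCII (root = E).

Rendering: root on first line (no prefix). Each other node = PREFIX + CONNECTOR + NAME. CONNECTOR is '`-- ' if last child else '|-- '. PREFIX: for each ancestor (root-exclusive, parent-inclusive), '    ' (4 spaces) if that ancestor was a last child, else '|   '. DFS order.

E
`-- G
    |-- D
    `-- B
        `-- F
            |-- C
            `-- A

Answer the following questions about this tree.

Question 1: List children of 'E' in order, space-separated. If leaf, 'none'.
Node E's children (from adjacency): G

Answer: G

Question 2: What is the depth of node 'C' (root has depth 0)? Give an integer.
Path from root to C: E -> G -> B -> F -> C
Depth = number of edges = 4

Answer: 4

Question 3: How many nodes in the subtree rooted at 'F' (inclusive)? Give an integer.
Answer: 3

Derivation:
Subtree rooted at F contains: A, C, F
Count = 3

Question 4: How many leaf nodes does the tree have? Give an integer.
Answer: 3

Derivation:
Leaves (nodes with no children): A, C, D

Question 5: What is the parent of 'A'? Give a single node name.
Scan adjacency: A appears as child of F

Answer: F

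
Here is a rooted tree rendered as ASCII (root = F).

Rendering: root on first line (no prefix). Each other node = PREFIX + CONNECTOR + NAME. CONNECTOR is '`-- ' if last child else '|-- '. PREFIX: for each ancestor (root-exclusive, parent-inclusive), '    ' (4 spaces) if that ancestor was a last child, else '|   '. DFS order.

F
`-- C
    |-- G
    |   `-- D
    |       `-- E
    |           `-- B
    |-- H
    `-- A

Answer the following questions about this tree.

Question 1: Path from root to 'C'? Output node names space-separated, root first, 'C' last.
Answer: F C

Derivation:
Walk down from root: F -> C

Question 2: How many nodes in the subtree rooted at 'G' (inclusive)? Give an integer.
Answer: 4

Derivation:
Subtree rooted at G contains: B, D, E, G
Count = 4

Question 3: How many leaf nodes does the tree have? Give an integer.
Leaves (nodes with no children): A, B, H

Answer: 3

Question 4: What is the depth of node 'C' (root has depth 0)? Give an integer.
Path from root to C: F -> C
Depth = number of edges = 1

Answer: 1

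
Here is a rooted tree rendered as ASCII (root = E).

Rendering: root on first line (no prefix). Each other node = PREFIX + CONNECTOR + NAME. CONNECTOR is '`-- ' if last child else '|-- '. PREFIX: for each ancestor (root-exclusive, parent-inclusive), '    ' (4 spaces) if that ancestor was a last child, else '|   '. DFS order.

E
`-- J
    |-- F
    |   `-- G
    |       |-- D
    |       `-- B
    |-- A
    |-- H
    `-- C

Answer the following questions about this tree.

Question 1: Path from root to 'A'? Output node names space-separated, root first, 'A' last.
Answer: E J A

Derivation:
Walk down from root: E -> J -> A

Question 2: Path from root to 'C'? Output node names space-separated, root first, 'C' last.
Answer: E J C

Derivation:
Walk down from root: E -> J -> C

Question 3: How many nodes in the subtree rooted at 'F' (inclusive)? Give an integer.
Answer: 4

Derivation:
Subtree rooted at F contains: B, D, F, G
Count = 4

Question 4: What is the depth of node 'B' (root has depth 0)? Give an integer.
Answer: 4

Derivation:
Path from root to B: E -> J -> F -> G -> B
Depth = number of edges = 4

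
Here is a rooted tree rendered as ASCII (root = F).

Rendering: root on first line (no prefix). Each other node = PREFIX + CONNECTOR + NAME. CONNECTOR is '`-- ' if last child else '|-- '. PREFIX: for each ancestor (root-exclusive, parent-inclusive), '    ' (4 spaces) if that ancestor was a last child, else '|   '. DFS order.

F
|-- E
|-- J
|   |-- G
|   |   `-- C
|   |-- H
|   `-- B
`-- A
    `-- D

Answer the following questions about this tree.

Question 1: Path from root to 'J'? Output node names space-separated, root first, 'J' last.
Answer: F J

Derivation:
Walk down from root: F -> J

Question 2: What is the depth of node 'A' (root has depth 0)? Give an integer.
Path from root to A: F -> A
Depth = number of edges = 1

Answer: 1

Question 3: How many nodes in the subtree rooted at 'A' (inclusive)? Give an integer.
Subtree rooted at A contains: A, D
Count = 2

Answer: 2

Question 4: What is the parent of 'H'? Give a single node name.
Answer: J

Derivation:
Scan adjacency: H appears as child of J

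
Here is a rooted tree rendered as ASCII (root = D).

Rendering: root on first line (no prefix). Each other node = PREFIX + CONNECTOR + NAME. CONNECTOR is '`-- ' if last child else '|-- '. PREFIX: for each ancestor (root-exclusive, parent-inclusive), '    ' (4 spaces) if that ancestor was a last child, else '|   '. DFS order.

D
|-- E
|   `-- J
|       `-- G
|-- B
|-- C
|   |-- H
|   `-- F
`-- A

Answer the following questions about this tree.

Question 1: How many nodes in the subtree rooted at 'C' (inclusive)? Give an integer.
Answer: 3

Derivation:
Subtree rooted at C contains: C, F, H
Count = 3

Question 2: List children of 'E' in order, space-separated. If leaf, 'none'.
Answer: J

Derivation:
Node E's children (from adjacency): J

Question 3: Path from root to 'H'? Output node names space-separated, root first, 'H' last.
Answer: D C H

Derivation:
Walk down from root: D -> C -> H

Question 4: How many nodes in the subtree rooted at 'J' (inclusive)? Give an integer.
Answer: 2

Derivation:
Subtree rooted at J contains: G, J
Count = 2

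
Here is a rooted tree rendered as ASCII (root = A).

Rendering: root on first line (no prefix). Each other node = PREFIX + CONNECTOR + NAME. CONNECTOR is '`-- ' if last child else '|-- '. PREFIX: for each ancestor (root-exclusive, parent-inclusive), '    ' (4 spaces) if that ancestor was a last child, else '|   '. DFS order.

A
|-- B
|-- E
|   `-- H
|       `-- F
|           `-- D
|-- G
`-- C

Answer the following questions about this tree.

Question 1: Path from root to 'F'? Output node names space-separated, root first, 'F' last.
Answer: A E H F

Derivation:
Walk down from root: A -> E -> H -> F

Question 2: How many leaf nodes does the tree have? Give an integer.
Answer: 4

Derivation:
Leaves (nodes with no children): B, C, D, G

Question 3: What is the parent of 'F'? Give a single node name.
Scan adjacency: F appears as child of H

Answer: H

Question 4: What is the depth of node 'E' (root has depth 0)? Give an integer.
Path from root to E: A -> E
Depth = number of edges = 1

Answer: 1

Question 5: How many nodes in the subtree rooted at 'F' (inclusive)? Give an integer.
Answer: 2

Derivation:
Subtree rooted at F contains: D, F
Count = 2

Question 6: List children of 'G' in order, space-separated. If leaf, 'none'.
Node G's children (from adjacency): (leaf)

Answer: none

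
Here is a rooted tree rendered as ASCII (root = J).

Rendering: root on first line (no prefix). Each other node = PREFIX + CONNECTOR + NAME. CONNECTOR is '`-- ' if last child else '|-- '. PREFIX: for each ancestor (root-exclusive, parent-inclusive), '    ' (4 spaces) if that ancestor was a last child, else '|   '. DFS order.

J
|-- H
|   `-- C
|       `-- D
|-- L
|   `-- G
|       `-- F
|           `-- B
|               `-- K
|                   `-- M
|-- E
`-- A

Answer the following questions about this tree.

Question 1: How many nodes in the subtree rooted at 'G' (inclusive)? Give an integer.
Answer: 5

Derivation:
Subtree rooted at G contains: B, F, G, K, M
Count = 5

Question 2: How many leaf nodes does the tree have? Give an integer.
Answer: 4

Derivation:
Leaves (nodes with no children): A, D, E, M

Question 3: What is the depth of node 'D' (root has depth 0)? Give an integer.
Path from root to D: J -> H -> C -> D
Depth = number of edges = 3

Answer: 3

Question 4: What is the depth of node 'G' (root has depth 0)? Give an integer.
Path from root to G: J -> L -> G
Depth = number of edges = 2

Answer: 2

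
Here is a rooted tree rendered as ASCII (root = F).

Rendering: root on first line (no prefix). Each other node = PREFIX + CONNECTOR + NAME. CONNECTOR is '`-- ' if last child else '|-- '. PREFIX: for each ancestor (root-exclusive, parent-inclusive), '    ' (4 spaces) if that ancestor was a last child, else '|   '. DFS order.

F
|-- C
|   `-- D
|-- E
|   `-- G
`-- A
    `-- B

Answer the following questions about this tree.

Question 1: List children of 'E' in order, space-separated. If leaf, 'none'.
Node E's children (from adjacency): G

Answer: G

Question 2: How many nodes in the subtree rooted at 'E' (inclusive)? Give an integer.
Subtree rooted at E contains: E, G
Count = 2

Answer: 2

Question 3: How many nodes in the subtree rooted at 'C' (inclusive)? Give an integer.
Subtree rooted at C contains: C, D
Count = 2

Answer: 2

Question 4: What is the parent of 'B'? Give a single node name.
Answer: A

Derivation:
Scan adjacency: B appears as child of A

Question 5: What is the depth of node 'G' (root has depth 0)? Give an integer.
Path from root to G: F -> E -> G
Depth = number of edges = 2

Answer: 2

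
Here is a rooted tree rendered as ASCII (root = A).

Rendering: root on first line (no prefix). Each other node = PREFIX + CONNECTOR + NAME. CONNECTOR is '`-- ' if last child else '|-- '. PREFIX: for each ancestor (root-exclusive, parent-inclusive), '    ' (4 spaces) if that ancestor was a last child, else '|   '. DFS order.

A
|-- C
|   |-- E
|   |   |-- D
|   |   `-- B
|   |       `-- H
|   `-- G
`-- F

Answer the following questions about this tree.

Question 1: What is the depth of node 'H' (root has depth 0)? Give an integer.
Answer: 4

Derivation:
Path from root to H: A -> C -> E -> B -> H
Depth = number of edges = 4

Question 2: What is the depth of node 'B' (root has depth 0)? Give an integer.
Path from root to B: A -> C -> E -> B
Depth = number of edges = 3

Answer: 3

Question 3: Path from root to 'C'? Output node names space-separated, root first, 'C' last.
Answer: A C

Derivation:
Walk down from root: A -> C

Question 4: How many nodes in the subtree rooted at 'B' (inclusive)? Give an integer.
Subtree rooted at B contains: B, H
Count = 2

Answer: 2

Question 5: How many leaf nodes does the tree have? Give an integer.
Answer: 4

Derivation:
Leaves (nodes with no children): D, F, G, H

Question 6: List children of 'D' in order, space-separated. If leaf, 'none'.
Answer: none

Derivation:
Node D's children (from adjacency): (leaf)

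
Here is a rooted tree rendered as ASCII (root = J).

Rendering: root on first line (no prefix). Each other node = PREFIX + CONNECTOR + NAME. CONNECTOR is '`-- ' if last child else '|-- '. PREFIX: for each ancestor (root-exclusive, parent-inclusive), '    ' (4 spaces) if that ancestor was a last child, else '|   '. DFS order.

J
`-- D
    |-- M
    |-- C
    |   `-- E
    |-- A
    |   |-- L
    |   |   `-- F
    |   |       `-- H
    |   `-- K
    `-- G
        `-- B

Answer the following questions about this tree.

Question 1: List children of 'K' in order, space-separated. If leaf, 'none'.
Node K's children (from adjacency): (leaf)

Answer: none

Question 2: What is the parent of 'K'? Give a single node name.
Scan adjacency: K appears as child of A

Answer: A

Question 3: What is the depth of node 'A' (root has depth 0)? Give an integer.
Answer: 2

Derivation:
Path from root to A: J -> D -> A
Depth = number of edges = 2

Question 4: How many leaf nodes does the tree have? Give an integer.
Answer: 5

Derivation:
Leaves (nodes with no children): B, E, H, K, M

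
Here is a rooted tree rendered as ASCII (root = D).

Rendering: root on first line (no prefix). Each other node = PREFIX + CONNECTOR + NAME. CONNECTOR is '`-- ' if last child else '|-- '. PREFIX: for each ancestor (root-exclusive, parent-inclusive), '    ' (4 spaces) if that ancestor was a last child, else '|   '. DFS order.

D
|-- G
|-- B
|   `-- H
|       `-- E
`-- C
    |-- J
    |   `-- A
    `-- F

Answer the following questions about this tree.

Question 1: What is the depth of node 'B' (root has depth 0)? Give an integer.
Path from root to B: D -> B
Depth = number of edges = 1

Answer: 1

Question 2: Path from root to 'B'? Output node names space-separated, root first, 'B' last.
Walk down from root: D -> B

Answer: D B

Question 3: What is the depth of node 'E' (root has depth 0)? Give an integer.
Answer: 3

Derivation:
Path from root to E: D -> B -> H -> E
Depth = number of edges = 3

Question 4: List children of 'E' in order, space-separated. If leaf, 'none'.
Node E's children (from adjacency): (leaf)

Answer: none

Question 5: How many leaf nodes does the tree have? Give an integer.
Answer: 4

Derivation:
Leaves (nodes with no children): A, E, F, G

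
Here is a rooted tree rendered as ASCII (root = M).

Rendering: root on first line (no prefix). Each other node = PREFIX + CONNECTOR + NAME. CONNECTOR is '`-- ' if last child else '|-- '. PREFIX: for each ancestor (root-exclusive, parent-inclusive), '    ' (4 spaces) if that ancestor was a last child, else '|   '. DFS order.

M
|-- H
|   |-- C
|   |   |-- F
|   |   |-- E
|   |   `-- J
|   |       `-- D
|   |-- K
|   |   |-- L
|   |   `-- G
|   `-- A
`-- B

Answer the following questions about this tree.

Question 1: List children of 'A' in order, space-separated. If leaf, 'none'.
Node A's children (from adjacency): (leaf)

Answer: none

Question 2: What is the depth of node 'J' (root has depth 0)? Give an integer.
Answer: 3

Derivation:
Path from root to J: M -> H -> C -> J
Depth = number of edges = 3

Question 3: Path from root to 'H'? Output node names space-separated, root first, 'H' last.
Answer: M H

Derivation:
Walk down from root: M -> H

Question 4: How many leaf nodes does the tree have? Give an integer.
Answer: 7

Derivation:
Leaves (nodes with no children): A, B, D, E, F, G, L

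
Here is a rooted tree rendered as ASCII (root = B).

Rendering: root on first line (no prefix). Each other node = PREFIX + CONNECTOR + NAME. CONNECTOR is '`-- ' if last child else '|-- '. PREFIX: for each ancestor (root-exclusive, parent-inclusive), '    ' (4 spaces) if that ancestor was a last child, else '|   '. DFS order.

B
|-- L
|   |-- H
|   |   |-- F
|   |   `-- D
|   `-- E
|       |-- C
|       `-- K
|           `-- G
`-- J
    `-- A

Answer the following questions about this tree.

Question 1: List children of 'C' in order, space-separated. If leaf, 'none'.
Node C's children (from adjacency): (leaf)

Answer: none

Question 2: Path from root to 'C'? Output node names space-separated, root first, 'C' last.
Walk down from root: B -> L -> E -> C

Answer: B L E C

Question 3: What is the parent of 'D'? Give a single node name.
Answer: H

Derivation:
Scan adjacency: D appears as child of H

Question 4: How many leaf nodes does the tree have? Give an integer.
Answer: 5

Derivation:
Leaves (nodes with no children): A, C, D, F, G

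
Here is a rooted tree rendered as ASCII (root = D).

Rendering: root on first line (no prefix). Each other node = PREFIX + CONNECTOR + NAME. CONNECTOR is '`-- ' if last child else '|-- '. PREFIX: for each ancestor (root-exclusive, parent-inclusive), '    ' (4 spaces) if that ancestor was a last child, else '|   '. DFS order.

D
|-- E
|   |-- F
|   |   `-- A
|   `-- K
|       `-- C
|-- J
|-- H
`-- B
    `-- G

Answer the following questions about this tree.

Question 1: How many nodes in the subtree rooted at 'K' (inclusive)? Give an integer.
Answer: 2

Derivation:
Subtree rooted at K contains: C, K
Count = 2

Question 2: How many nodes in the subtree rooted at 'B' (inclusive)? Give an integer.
Answer: 2

Derivation:
Subtree rooted at B contains: B, G
Count = 2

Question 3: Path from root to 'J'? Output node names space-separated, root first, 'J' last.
Answer: D J

Derivation:
Walk down from root: D -> J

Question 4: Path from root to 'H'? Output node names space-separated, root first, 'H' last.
Walk down from root: D -> H

Answer: D H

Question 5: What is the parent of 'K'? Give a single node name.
Answer: E

Derivation:
Scan adjacency: K appears as child of E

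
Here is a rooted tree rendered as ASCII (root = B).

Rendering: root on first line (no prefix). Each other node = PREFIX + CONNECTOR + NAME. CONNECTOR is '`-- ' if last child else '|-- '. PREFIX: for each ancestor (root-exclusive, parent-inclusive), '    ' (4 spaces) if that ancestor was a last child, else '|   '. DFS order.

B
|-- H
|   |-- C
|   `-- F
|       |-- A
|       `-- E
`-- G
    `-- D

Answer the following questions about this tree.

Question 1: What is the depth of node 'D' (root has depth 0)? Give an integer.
Answer: 2

Derivation:
Path from root to D: B -> G -> D
Depth = number of edges = 2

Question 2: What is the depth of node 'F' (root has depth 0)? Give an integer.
Answer: 2

Derivation:
Path from root to F: B -> H -> F
Depth = number of edges = 2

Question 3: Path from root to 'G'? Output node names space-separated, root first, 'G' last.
Walk down from root: B -> G

Answer: B G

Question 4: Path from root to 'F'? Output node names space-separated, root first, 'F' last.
Walk down from root: B -> H -> F

Answer: B H F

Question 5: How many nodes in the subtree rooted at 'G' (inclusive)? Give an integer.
Subtree rooted at G contains: D, G
Count = 2

Answer: 2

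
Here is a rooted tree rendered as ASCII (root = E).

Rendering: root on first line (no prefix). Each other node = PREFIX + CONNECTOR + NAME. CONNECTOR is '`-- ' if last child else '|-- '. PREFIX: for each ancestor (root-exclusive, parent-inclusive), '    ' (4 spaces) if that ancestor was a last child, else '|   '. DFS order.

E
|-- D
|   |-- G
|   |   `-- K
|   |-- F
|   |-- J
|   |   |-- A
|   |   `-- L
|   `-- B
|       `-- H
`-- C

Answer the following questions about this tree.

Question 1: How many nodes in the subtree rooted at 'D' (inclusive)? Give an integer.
Answer: 9

Derivation:
Subtree rooted at D contains: A, B, D, F, G, H, J, K, L
Count = 9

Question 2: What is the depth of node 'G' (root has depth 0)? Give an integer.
Path from root to G: E -> D -> G
Depth = number of edges = 2

Answer: 2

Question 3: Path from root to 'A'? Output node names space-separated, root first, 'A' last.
Walk down from root: E -> D -> J -> A

Answer: E D J A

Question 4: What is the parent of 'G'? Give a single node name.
Answer: D

Derivation:
Scan adjacency: G appears as child of D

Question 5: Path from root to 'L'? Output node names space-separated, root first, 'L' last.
Walk down from root: E -> D -> J -> L

Answer: E D J L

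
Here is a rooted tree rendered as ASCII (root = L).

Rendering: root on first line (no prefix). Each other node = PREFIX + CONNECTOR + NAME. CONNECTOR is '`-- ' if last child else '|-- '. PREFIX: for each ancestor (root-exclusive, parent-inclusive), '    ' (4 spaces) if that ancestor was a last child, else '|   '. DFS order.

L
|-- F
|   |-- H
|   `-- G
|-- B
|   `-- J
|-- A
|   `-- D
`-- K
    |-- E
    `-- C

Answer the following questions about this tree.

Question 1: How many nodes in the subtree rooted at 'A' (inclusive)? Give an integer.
Subtree rooted at A contains: A, D
Count = 2

Answer: 2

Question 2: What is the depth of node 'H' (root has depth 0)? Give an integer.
Answer: 2

Derivation:
Path from root to H: L -> F -> H
Depth = number of edges = 2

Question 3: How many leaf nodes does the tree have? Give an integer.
Answer: 6

Derivation:
Leaves (nodes with no children): C, D, E, G, H, J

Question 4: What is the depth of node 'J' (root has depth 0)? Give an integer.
Answer: 2

Derivation:
Path from root to J: L -> B -> J
Depth = number of edges = 2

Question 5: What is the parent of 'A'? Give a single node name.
Scan adjacency: A appears as child of L

Answer: L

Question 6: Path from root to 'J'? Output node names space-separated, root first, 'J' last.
Answer: L B J

Derivation:
Walk down from root: L -> B -> J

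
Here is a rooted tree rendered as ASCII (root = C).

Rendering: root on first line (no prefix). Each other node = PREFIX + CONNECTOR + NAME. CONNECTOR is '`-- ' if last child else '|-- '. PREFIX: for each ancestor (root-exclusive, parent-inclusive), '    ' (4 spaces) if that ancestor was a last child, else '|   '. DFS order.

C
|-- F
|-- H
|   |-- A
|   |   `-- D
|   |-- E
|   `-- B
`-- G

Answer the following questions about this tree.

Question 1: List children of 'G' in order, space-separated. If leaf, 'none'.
Node G's children (from adjacency): (leaf)

Answer: none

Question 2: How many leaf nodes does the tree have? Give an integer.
Leaves (nodes with no children): B, D, E, F, G

Answer: 5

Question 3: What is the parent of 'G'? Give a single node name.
Scan adjacency: G appears as child of C

Answer: C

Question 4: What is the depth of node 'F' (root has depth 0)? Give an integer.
Answer: 1

Derivation:
Path from root to F: C -> F
Depth = number of edges = 1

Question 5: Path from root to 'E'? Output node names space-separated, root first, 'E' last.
Answer: C H E

Derivation:
Walk down from root: C -> H -> E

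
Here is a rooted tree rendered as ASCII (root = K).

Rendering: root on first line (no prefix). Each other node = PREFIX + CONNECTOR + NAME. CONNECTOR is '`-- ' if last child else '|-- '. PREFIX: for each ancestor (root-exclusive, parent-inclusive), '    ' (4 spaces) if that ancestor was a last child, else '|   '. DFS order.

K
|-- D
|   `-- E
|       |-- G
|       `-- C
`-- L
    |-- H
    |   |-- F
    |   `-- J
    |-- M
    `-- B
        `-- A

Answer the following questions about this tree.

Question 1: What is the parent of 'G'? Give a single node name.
Answer: E

Derivation:
Scan adjacency: G appears as child of E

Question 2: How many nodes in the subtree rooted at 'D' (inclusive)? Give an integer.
Answer: 4

Derivation:
Subtree rooted at D contains: C, D, E, G
Count = 4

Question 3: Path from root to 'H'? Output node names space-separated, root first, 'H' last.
Walk down from root: K -> L -> H

Answer: K L H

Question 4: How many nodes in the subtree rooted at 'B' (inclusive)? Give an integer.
Answer: 2

Derivation:
Subtree rooted at B contains: A, B
Count = 2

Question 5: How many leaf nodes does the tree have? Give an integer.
Leaves (nodes with no children): A, C, F, G, J, M

Answer: 6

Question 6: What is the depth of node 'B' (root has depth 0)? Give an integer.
Path from root to B: K -> L -> B
Depth = number of edges = 2

Answer: 2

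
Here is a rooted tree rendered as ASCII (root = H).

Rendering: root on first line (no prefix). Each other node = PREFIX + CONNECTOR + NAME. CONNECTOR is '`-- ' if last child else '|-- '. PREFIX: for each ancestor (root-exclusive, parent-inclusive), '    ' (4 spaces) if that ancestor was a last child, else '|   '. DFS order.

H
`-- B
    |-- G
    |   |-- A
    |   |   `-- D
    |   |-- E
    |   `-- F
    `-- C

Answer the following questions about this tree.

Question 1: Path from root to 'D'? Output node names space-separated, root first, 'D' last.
Walk down from root: H -> B -> G -> A -> D

Answer: H B G A D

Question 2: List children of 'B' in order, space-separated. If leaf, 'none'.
Node B's children (from adjacency): G, C

Answer: G C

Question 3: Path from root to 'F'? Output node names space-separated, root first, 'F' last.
Walk down from root: H -> B -> G -> F

Answer: H B G F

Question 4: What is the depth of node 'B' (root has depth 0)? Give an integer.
Path from root to B: H -> B
Depth = number of edges = 1

Answer: 1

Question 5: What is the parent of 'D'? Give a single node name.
Scan adjacency: D appears as child of A

Answer: A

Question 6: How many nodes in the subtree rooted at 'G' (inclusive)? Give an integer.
Answer: 5

Derivation:
Subtree rooted at G contains: A, D, E, F, G
Count = 5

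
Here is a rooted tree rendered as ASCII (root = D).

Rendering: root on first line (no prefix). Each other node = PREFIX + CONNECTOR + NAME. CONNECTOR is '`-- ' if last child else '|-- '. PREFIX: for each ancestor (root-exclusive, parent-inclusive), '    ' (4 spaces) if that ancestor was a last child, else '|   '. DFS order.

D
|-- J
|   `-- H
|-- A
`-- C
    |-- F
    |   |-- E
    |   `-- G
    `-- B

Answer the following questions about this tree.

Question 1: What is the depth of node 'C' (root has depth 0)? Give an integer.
Answer: 1

Derivation:
Path from root to C: D -> C
Depth = number of edges = 1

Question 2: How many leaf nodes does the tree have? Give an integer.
Leaves (nodes with no children): A, B, E, G, H

Answer: 5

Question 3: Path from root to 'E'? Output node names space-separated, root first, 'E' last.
Answer: D C F E

Derivation:
Walk down from root: D -> C -> F -> E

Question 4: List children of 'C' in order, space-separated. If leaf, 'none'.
Answer: F B

Derivation:
Node C's children (from adjacency): F, B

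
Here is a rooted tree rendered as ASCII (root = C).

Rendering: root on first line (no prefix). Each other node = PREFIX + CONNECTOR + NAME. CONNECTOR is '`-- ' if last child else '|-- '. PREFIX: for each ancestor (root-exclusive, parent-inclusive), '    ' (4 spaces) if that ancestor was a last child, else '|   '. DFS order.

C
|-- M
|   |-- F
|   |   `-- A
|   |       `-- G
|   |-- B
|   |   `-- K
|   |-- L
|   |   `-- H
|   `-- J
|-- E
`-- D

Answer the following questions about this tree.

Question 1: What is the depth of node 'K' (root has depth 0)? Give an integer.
Path from root to K: C -> M -> B -> K
Depth = number of edges = 3

Answer: 3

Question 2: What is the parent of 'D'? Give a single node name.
Scan adjacency: D appears as child of C

Answer: C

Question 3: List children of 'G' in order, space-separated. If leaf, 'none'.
Answer: none

Derivation:
Node G's children (from adjacency): (leaf)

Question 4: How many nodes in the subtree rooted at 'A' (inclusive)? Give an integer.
Answer: 2

Derivation:
Subtree rooted at A contains: A, G
Count = 2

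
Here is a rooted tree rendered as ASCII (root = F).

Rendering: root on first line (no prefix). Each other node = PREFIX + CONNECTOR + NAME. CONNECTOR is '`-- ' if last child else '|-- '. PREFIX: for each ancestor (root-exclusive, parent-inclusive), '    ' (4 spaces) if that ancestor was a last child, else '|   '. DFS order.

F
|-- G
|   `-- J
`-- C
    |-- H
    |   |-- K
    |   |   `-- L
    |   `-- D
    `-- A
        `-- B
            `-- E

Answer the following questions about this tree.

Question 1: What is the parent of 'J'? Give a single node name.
Scan adjacency: J appears as child of G

Answer: G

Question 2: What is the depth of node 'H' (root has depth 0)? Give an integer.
Path from root to H: F -> C -> H
Depth = number of edges = 2

Answer: 2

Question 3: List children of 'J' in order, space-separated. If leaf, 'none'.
Answer: none

Derivation:
Node J's children (from adjacency): (leaf)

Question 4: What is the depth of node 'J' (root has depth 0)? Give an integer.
Answer: 2

Derivation:
Path from root to J: F -> G -> J
Depth = number of edges = 2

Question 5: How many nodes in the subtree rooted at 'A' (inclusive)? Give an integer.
Subtree rooted at A contains: A, B, E
Count = 3

Answer: 3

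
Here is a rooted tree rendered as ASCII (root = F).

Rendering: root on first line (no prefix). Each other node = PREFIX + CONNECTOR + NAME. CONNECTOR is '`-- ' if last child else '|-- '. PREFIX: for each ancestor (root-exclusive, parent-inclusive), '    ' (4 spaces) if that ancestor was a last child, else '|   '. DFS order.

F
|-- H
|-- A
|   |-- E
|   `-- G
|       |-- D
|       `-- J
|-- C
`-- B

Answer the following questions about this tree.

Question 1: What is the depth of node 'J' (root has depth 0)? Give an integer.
Answer: 3

Derivation:
Path from root to J: F -> A -> G -> J
Depth = number of edges = 3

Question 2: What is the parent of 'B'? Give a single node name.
Answer: F

Derivation:
Scan adjacency: B appears as child of F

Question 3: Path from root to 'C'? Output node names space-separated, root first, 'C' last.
Walk down from root: F -> C

Answer: F C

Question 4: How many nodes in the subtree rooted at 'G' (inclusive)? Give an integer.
Answer: 3

Derivation:
Subtree rooted at G contains: D, G, J
Count = 3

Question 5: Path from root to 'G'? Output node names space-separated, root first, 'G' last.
Walk down from root: F -> A -> G

Answer: F A G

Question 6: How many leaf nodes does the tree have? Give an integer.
Leaves (nodes with no children): B, C, D, E, H, J

Answer: 6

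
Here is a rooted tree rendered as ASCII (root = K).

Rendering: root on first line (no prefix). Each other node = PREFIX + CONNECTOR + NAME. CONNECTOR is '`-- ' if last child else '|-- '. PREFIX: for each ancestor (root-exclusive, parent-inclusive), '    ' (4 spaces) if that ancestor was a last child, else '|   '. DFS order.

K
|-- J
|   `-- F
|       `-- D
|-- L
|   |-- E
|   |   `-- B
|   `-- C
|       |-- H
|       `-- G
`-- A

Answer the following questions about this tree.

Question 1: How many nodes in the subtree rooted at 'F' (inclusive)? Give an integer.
Answer: 2

Derivation:
Subtree rooted at F contains: D, F
Count = 2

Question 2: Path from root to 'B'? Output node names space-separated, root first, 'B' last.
Answer: K L E B

Derivation:
Walk down from root: K -> L -> E -> B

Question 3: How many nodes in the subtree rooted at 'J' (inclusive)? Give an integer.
Subtree rooted at J contains: D, F, J
Count = 3

Answer: 3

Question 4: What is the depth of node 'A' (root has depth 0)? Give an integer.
Answer: 1

Derivation:
Path from root to A: K -> A
Depth = number of edges = 1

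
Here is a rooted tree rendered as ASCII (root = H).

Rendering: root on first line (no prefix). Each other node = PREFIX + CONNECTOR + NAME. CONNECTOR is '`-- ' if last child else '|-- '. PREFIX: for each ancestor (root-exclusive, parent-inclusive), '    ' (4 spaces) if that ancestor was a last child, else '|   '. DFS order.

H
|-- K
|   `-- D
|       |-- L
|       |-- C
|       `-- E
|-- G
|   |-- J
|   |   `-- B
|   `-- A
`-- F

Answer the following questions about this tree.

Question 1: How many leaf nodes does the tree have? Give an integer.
Leaves (nodes with no children): A, B, C, E, F, L

Answer: 6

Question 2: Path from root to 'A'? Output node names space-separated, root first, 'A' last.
Walk down from root: H -> G -> A

Answer: H G A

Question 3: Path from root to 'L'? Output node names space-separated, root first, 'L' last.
Answer: H K D L

Derivation:
Walk down from root: H -> K -> D -> L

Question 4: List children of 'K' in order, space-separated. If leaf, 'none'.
Answer: D

Derivation:
Node K's children (from adjacency): D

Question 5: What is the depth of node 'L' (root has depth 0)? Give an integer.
Path from root to L: H -> K -> D -> L
Depth = number of edges = 3

Answer: 3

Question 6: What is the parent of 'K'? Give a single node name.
Scan adjacency: K appears as child of H

Answer: H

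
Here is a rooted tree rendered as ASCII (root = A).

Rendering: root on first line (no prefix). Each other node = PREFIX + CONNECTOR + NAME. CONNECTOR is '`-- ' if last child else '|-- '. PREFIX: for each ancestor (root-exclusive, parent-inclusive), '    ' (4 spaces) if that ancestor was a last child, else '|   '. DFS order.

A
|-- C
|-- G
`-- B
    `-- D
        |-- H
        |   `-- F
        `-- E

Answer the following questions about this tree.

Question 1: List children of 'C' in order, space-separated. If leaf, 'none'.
Answer: none

Derivation:
Node C's children (from adjacency): (leaf)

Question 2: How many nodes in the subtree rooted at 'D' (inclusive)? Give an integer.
Answer: 4

Derivation:
Subtree rooted at D contains: D, E, F, H
Count = 4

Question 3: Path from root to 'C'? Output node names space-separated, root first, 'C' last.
Answer: A C

Derivation:
Walk down from root: A -> C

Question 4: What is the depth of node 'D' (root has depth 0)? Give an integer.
Path from root to D: A -> B -> D
Depth = number of edges = 2

Answer: 2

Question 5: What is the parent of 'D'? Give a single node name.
Scan adjacency: D appears as child of B

Answer: B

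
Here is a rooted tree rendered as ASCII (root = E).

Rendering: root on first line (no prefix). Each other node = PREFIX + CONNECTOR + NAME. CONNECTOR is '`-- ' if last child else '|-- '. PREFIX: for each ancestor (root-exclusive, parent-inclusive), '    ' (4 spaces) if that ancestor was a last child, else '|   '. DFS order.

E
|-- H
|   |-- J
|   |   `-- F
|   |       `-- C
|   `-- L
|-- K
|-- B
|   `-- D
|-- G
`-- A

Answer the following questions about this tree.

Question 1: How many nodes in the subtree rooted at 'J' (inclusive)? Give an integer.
Answer: 3

Derivation:
Subtree rooted at J contains: C, F, J
Count = 3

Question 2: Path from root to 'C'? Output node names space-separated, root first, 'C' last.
Answer: E H J F C

Derivation:
Walk down from root: E -> H -> J -> F -> C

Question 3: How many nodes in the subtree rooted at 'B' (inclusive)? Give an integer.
Answer: 2

Derivation:
Subtree rooted at B contains: B, D
Count = 2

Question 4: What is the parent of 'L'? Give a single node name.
Scan adjacency: L appears as child of H

Answer: H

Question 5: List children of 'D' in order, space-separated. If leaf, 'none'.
Node D's children (from adjacency): (leaf)

Answer: none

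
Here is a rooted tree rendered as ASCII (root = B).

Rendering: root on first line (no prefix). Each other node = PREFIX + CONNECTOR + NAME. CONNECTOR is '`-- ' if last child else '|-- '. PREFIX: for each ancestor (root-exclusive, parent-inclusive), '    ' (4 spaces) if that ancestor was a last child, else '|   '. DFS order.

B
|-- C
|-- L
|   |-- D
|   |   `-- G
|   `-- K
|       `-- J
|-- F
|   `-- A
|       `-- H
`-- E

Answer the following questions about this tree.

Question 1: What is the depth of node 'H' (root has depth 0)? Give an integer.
Answer: 3

Derivation:
Path from root to H: B -> F -> A -> H
Depth = number of edges = 3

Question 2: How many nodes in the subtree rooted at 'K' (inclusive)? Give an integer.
Subtree rooted at K contains: J, K
Count = 2

Answer: 2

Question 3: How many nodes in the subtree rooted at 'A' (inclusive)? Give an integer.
Answer: 2

Derivation:
Subtree rooted at A contains: A, H
Count = 2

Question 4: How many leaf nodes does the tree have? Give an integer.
Leaves (nodes with no children): C, E, G, H, J

Answer: 5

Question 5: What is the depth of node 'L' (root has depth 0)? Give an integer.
Answer: 1

Derivation:
Path from root to L: B -> L
Depth = number of edges = 1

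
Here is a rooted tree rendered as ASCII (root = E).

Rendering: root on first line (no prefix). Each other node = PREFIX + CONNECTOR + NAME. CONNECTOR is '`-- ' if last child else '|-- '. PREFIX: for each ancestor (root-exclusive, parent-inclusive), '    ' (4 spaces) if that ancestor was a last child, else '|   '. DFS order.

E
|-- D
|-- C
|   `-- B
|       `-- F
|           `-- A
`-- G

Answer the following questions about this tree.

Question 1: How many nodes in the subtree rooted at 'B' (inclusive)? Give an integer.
Subtree rooted at B contains: A, B, F
Count = 3

Answer: 3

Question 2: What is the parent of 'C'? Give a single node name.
Scan adjacency: C appears as child of E

Answer: E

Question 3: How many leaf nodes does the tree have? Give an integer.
Answer: 3

Derivation:
Leaves (nodes with no children): A, D, G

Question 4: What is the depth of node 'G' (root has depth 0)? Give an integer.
Path from root to G: E -> G
Depth = number of edges = 1

Answer: 1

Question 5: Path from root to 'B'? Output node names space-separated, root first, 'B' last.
Walk down from root: E -> C -> B

Answer: E C B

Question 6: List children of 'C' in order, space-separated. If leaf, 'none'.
Answer: B

Derivation:
Node C's children (from adjacency): B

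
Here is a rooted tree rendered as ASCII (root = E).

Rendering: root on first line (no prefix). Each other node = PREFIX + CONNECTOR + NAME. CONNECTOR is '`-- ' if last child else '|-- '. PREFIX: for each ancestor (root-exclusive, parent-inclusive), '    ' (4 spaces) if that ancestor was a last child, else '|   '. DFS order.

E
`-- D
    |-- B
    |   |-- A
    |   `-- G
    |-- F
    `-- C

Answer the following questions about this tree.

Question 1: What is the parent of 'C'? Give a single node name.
Answer: D

Derivation:
Scan adjacency: C appears as child of D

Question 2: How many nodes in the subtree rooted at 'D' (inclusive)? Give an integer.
Subtree rooted at D contains: A, B, C, D, F, G
Count = 6

Answer: 6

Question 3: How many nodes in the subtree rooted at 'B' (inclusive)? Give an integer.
Answer: 3

Derivation:
Subtree rooted at B contains: A, B, G
Count = 3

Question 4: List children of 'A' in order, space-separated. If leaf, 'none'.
Answer: none

Derivation:
Node A's children (from adjacency): (leaf)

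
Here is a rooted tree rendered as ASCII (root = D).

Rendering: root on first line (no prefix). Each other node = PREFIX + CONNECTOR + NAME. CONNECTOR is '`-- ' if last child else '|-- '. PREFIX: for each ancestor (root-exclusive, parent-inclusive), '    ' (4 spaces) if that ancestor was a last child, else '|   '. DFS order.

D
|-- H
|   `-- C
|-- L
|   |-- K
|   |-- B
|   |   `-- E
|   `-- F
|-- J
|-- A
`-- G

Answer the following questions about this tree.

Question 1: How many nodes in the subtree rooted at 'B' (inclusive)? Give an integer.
Answer: 2

Derivation:
Subtree rooted at B contains: B, E
Count = 2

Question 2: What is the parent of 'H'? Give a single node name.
Answer: D

Derivation:
Scan adjacency: H appears as child of D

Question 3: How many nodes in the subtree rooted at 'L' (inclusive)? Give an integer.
Subtree rooted at L contains: B, E, F, K, L
Count = 5

Answer: 5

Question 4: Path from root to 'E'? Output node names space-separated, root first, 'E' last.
Answer: D L B E

Derivation:
Walk down from root: D -> L -> B -> E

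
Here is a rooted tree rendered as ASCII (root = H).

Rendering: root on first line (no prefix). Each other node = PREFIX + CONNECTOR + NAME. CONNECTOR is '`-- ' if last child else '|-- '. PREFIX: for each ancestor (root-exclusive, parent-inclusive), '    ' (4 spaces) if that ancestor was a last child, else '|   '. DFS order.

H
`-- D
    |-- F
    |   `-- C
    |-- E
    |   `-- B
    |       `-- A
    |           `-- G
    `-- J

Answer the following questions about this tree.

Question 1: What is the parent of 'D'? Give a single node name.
Scan adjacency: D appears as child of H

Answer: H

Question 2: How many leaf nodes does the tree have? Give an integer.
Leaves (nodes with no children): C, G, J

Answer: 3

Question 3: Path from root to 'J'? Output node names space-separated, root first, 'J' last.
Answer: H D J

Derivation:
Walk down from root: H -> D -> J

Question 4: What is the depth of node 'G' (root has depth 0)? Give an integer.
Answer: 5

Derivation:
Path from root to G: H -> D -> E -> B -> A -> G
Depth = number of edges = 5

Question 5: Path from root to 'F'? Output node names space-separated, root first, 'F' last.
Answer: H D F

Derivation:
Walk down from root: H -> D -> F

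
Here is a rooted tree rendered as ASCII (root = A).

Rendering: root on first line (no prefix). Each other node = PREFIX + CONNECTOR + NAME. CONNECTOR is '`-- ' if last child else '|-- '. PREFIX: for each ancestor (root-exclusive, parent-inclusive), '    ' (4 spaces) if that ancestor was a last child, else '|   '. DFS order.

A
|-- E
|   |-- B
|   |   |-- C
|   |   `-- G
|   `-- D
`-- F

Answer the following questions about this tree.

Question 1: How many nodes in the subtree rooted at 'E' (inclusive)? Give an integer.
Answer: 5

Derivation:
Subtree rooted at E contains: B, C, D, E, G
Count = 5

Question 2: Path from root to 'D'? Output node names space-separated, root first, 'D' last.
Answer: A E D

Derivation:
Walk down from root: A -> E -> D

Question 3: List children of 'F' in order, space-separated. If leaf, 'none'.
Answer: none

Derivation:
Node F's children (from adjacency): (leaf)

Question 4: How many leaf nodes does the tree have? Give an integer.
Leaves (nodes with no children): C, D, F, G

Answer: 4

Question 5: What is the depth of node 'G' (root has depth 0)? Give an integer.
Path from root to G: A -> E -> B -> G
Depth = number of edges = 3

Answer: 3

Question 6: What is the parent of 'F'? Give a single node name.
Answer: A

Derivation:
Scan adjacency: F appears as child of A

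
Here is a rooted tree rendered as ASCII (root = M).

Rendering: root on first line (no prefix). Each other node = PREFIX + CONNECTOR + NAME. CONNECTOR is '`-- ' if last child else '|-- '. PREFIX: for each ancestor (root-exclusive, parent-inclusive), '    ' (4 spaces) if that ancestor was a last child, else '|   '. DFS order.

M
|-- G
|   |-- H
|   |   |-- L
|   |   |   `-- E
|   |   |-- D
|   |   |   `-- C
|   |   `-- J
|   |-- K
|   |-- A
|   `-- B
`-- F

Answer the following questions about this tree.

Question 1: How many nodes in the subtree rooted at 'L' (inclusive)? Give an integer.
Subtree rooted at L contains: E, L
Count = 2

Answer: 2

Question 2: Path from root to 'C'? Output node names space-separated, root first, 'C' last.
Answer: M G H D C

Derivation:
Walk down from root: M -> G -> H -> D -> C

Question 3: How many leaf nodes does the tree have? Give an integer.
Answer: 7

Derivation:
Leaves (nodes with no children): A, B, C, E, F, J, K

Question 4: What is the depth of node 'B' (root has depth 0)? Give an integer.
Path from root to B: M -> G -> B
Depth = number of edges = 2

Answer: 2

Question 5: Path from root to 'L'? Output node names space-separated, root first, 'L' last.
Answer: M G H L

Derivation:
Walk down from root: M -> G -> H -> L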